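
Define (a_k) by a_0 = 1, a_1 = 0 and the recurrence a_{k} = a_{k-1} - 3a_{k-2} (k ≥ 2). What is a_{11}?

The ordinary generating function has denominator 1 - z + 3z^2.
Iterating the recurrence: a_0,…,a_{11} = 1, 0, -3, -3, 6, 15, -3, -48, -39, 105, 222, -93.

-93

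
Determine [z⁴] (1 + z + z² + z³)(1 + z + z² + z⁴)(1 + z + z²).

(1 + z + z² + z³) has coefficients 1,1,1,1 for degrees 0…3.
(1 + z + z² + z⁴) has coefficients 1,1,1,0,1 for degrees 0…4.
Finally multiplying by (1 + z + z²), the product of all factors after the first has coefficients 1,2,3,2,2 for degrees 0…4.
[z⁴] = 1·2 + 1·2 + 1·3 + 1·2 = 9.

9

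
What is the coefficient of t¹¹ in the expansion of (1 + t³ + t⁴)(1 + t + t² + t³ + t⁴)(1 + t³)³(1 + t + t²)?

39

(1 + t³ + t⁴) has coefficients 1,0,0,1,1 for degrees 0…4.
(1 + t + t² + t³ + t⁴) has coefficients 1,1,1,1,1,0,0,0,0,0,0,0 for degrees 0…11.
Multiplying by (1 + t³)³ gives running coefficients 1,1,1,4,4,3,6,6,3,4,4,1 for degrees 0…11.
Finally multiplying by (1 + t + t²), the product of all factors after the first has coefficients 1,2,3,6,9,11,13,15,15,13,11,9 for degrees 0…11.
[t¹¹] = 1·9 + 1·15 + 1·15 = 39.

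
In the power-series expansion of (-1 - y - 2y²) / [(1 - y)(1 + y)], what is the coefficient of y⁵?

-1

The denominator gives the recurrence a_n = a_(n−2) for n ≥ 3; the numerator fixes a_0 = -1, a_1 = -1, a_2 = -3.
Iterating: -1, -1, -3, -1, -3, -1, so a_5 = -1.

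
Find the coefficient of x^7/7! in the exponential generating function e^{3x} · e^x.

16384

The EGF product rule gives c_7 = Σ_{k_1+k_2=7} C(7; k_1,k_2) · ∏ g_i(k_i), where e^{3x} gives (3)^k; e^x gives (1)^k.
g_1(k) for k = 0…7: 1, 3, 9, 27, 81, 243, 729, 2187.
g_2(k) for k = 0…7: 1, 1, 1, 1, 1, 1, 1, 1.
c_7 = Σ_k C(7,k)·g_1(k)·g_2(7−k) = 1·1·1 + 7·3·1 + 21·9·1 + 35·27·1 + 35·81·1 + 21·243·1 + 7·729·1 + 1·2187·1 = 1 + 21 + 189 + 945 + 2835 + 5103 + 5103 + 2187 = 16384.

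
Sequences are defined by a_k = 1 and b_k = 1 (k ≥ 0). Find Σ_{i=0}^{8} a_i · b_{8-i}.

Write out a_i and b_{8-i} for i = 0,…,8 and sum the products.
Σ = 1·1 + 1·1 + 1·1 + 1·1 + 1·1 + 1·1 + 1·1 + 1·1 + 1·1 = 9.

9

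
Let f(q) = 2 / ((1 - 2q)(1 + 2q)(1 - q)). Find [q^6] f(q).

The denominator gives the recurrence a_n = a_(n−1) + 4a_(n−2) − 4a_(n−3) for n ≥ 3; the numerator fixes a_0 = 2, a_1 = 2, a_2 = 10.
Iterating: 2, 2, 10, 10, 42, 42, 170, so a_6 = 170.

170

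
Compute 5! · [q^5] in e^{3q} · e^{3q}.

7776

The EGF product rule gives c_5 = Σ_{k_1+k_2=5} C(5; k_1,k_2) · ∏ g_i(k_i), where e^{3q} gives (3)^k; e^{3q} gives (3)^k.
g_1(k) for k = 0…5: 1, 3, 9, 27, 81, 243.
g_2(k) for k = 0…5: 1, 3, 9, 27, 81, 243.
c_5 = Σ_k C(5,k)·g_1(k)·g_2(5−k) = 1·1·243 + 5·3·81 + 10·9·27 + 10·27·9 + 5·81·3 + 1·243·1 = 243 + 1215 + 2430 + 2430 + 1215 + 243 = 7776.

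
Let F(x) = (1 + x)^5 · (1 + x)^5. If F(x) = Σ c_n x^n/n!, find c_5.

30240

The EGF product rule gives c_5 = Σ_{k_1+k_2=5} C(5; k_1,k_2) · ∏ g_i(k_i), where (1+x)^5 gives the falling factorial (5)_k; (1+x)^5 gives the falling factorial (5)_k.
g_1(k) for k = 0…5: 1, 5, 20, 60, 120, 120.
g_2(k) for k = 0…5: 1, 5, 20, 60, 120, 120.
c_5 = Σ_k C(5,k)·g_1(k)·g_2(5−k) = 1·1·120 + 5·5·120 + 10·20·60 + 10·60·20 + 5·120·5 + 1·120·1 = 120 + 3000 + 12000 + 12000 + 3000 + 120 = 30240.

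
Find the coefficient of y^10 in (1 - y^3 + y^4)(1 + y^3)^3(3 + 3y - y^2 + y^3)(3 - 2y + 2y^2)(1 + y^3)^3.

180

(1 - y^3 + y^4) has coefficients 1,0,0,-1,1 for degrees 0…4.
(1 + y^3)^3 has coefficients 1,0,0,3,0,0,3,0,0,1,0 for degrees 0…10.
Multiplying by (3 + 3y - y^2 + y^3) gives running coefficients 3,3,-1,10,9,-3,12,9,-3,6,3 for degrees 0…10.
Multiplying by (3 - 2y + 2y^2) gives running coefficients 9,3,-3,38,5,-7,60,-3,-3,42,-9 for degrees 0…10.
Finally multiplying by (1 + y^3)^3, the product of all factors after the first has coefficients 9,3,-3,65,14,-16,201,21,-33,345,0 for degrees 0…10.
[y^10] = 1·0 − 1·21 + 1·201 = 180.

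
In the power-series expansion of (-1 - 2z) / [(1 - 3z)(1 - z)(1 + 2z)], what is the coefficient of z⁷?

-3280

Partial fractions give a closed form: a_n = (-3/2)·3^n + (1/2)·1^n.
At n = 7: a_7 = -3280.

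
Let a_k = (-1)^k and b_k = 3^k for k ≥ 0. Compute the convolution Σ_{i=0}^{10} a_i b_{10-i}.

Write out a_i and b_{10-i} for i = 0,…,10 and sum the products.
Σ = 1·59049 − 1·19683 + 1·6561 − 1·2187 + 1·729 − 1·243 + 1·81 − 1·27 + 1·9 − 1·3 + 1·1 = 44287.

44287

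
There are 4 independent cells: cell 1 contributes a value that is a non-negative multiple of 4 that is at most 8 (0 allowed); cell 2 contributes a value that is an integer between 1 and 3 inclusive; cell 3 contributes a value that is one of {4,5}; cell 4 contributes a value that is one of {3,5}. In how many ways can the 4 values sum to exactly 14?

The generating function for the choices is (1 + t⁴ + t⁸)·(t + t² + t³)·(t⁴ + t⁵)·(t³ + t⁵); the count is [t¹⁴].
(1 + t⁴ + t⁸) has coefficients 1,0,0,0,1,0,0,0,1 for degrees 0…8.
(t + t² + t³) has coefficients 0,1,1,1,0,0,0,0,0,0,0,0,0,0,0 for degrees 0…14.
Multiplying by (t⁴ + t⁵) gives running coefficients 0,0,0,0,0,1,2,2,1,0,0,0,0,0,0 for degrees 0…14.
Finally multiplying by (t³ + t⁵), the product of all factors after the first has coefficients 0,0,0,0,0,0,0,0,1,2,3,3,2,1,0 for degrees 0…14.
[t¹⁴] = 1·0 + 1·3 + 1·0 = 3.

3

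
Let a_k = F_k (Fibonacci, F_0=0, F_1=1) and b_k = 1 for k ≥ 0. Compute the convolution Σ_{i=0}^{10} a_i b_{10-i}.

143

The convolution is the t^10 coefficient of A(t)B(t).
Σ = 0·1 + 1·1 + 1·1 + 2·1 + 3·1 + 5·1 + 8·1 + 13·1 + 21·1 + 34·1 + 55·1 = 143.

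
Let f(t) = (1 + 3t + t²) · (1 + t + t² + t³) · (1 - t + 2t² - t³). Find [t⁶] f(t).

2

(1 + 3t + t²) has coefficients 1,3,1 for degrees 0…2.
(1 + t + t² + t³) has coefficients 1,1,1,1,0,0,0 for degrees 0…6.
Finally multiplying by (1 - t + 2t² - t³), the product of all factors after the first has coefficients 1,0,2,1,0,1,-1 for degrees 0…6.
[t⁶] = 1·(-1) + 3·1 + 1·0 = 2.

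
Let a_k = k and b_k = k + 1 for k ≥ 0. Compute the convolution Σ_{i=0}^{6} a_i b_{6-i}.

56

This is [x^6] in the product of the two ordinary generating functions.
Σ = 0·7 + 1·6 + 2·5 + 3·4 + 4·3 + 5·2 + 6·1 = 56.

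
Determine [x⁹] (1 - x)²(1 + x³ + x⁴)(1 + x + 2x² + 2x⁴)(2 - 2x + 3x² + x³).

(1 - x)² has coefficients 1,-2,1 for degrees 0…2.
(1 + x³ + x⁴) has coefficients 1,0,0,1,1,0,0,0,0,0 for degrees 0…9.
Multiplying by (1 + x + 2x² + 2x⁴) gives running coefficients 1,1,2,1,4,3,2,2,2,0 for degrees 0…9.
Finally multiplying by (2 - 2x + 3x² + x³), the product of all factors after the first has coefficients 2,0,5,2,13,3,11,13,9,4 for degrees 0…9.
[x⁹] = 1·4 − 2·9 + 1·13 = -1.

-1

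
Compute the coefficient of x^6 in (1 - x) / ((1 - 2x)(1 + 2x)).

The denominator gives the recurrence a_n = 4a_(n−2) for n ≥ 2; the numerator fixes a_0 = 1, a_1 = -1.
Iterating: 1, -1, 4, -4, 16, -16, 64, so a_6 = 64.

64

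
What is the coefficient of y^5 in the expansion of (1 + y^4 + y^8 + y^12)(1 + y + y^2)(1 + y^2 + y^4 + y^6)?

2

(1 + y^4 + y^8 + y^12) has coefficients 1,0,0,0,1,0 for degrees 0…5.
(1 + y + y^2) has coefficients 1,1,1,0,0,0 for degrees 0…5.
Finally multiplying by (1 + y^2 + y^4 + y^6), the product of all factors after the first has coefficients 1,1,2,1,2,1 for degrees 0…5.
[y^5] = 1·1 + 1·1 = 2.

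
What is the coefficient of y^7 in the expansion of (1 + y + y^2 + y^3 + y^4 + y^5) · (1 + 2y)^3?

20

(1 + y + y^2 + y^3 + y^4 + y^5) has coefficients 1,1,1,1,1,1 for degrees 0…5.
(1 + 2y)^3 has coefficients 1,6,12,8,0,0,0,0 for degrees 0…7.
[y^7] = 1·0 + 1·0 + 1·0 + 1·0 + 1·8 + 1·12 = 20.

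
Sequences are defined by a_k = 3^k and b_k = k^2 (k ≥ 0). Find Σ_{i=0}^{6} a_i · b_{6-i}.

This is [x^6] in the product of the two ordinary generating functions.
Σ = 1·36 + 3·25 + 9·16 + 27·9 + 81·4 + 243·1 + 729·0 = 1065.

1065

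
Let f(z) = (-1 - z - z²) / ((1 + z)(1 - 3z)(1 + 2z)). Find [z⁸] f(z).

-4418

Partial fractions give a closed form: a_n = (1/4)·(-1)^n + (-13/20)·3^n + (-3/5)·(-2)^n.
At n = 8: a_8 = -4418.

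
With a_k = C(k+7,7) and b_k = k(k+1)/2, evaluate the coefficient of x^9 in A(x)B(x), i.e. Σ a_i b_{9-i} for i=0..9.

The convolution is the t^9 coefficient of A(t)B(t).
Σ = 1·45 + 8·36 + 36·28 + 120·21 + 330·15 + 792·10 + 1716·6 + 3432·3 + 6435·1 + 11440·0 = 43758.

43758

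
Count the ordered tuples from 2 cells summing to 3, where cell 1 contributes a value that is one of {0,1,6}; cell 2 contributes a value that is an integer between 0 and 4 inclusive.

2

The generating function for the choices is (1 + x + x^6)·(1 + x + x^2 + x^3 + x^4); the count is [x^3].
(1 + x + x^6) has coefficients 1,1,0,0 for degrees 0…3.
(1 + x + x^2 + x^3 + x^4) has coefficients 1,1,1,1 for degrees 0…3.
[x^3] = 1·1 + 1·1 = 2.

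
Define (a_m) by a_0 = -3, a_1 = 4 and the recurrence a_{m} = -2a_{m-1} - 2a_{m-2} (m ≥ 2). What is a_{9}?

The ordinary generating function has denominator 1 + 2q + 2q^2.
Iterating the recurrence: a_0,…,a_{9} = -3, 4, -2, -4, 12, -16, 8, 16, -48, 64.

64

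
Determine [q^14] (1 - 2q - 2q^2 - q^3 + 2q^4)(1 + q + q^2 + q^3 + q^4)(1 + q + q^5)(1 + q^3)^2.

(1 - 2q - 2q^2 - q^3 + 2q^4) has coefficients 1,-2,-2,-1,2 for degrees 0…4.
(1 + q + q^2 + q^3 + q^4) has coefficients 1,1,1,1,1,0,0,0,0,0,0,0,0,0,0 for degrees 0…14.
Multiplying by (1 + q + q^5) gives running coefficients 1,2,2,2,2,2,1,1,1,1,0,0,0,0,0 for degrees 0…14.
Finally multiplying by (1 + q^3)^2, the product of all factors after the first has coefficients 1,2,2,4,6,6,6,7,7,5,4,4,3,1,1 for degrees 0…14.
[q^14] = 1·1 − 2·1 − 2·3 − 1·4 + 2·4 = -3.

-3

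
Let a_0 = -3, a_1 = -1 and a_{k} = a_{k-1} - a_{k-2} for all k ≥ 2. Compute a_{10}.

The ordinary generating function has denominator 1 - z + z^2.
Iterating the recurrence: a_0,…,a_{10} = -3, -1, 2, 3, 1, -2, -3, -1, 2, 3, 1.

1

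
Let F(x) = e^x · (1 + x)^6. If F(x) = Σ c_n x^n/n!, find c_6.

13327

The EGF product rule gives c_6 = Σ_{k_1+k_2=6} C(6; k_1,k_2) · ∏ g_i(k_i), where e^x gives (1)^k; (1+x)^6 gives the falling factorial (6)_k.
g_1(k) for k = 0…6: 1, 1, 1, 1, 1, 1, 1.
g_2(k) for k = 0…6: 1, 6, 30, 120, 360, 720, 720.
c_6 = Σ_k C(6,k)·g_1(k)·g_2(6−k) = 1·1·720 + 6·1·720 + 15·1·360 + 20·1·120 + 15·1·30 + 6·1·6 + 1·1·1 = 720 + 4320 + 5400 + 2400 + 450 + 36 + 1 = 13327.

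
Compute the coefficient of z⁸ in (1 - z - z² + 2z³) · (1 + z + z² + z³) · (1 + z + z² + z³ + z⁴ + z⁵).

(1 - z - z² + 2z³) has coefficients 1,-1,-1,2 for degrees 0…3.
(1 + z + z² + z³) has coefficients 1,1,1,1,0,0,0,0,0 for degrees 0…8.
Finally multiplying by (1 + z + z² + z³ + z⁴ + z⁵), the product of all factors after the first has coefficients 1,2,3,4,4,4,3,2,1 for degrees 0…8.
[z⁸] = 1·1 − 1·2 − 1·3 + 2·4 = 4.

4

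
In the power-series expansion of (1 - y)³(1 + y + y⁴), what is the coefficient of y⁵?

(1 - y)³ has coefficients 1,-3,3,-1 for degrees 0…3.
(1 + y + y⁴) has coefficients 1,1,0,0,1,0 for degrees 0…5.
[y⁵] = 1·0 − 3·1 + 3·0 − 1·0 = -3.

-3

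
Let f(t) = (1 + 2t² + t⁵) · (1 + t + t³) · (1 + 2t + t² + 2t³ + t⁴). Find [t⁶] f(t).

15

(1 + 2t² + t⁵) has coefficients 1,0,2,0,0,1 for degrees 0…5.
(1 + t + t³) has coefficients 1,1,0,1,0,0,0 for degrees 0…6.
Finally multiplying by (1 + 2t + t² + 2t³ + t⁴), the product of all factors after the first has coefficients 1,3,3,4,5,2,2 for degrees 0…6.
[t⁶] = 1·2 + 2·5 + 1·3 = 15.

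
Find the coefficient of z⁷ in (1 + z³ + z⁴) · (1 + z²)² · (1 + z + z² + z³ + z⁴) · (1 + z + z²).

(1 + z³ + z⁴) has coefficients 1,0,0,1,1 for degrees 0…4.
(1 + z²)² has coefficients 1,0,2,0,1,0,0,0 for degrees 0…7.
Multiplying by (1 + z + z² + z³ + z⁴) gives running coefficients 1,1,3,3,4,3,3,1 for degrees 0…7.
Finally multiplying by (1 + z + z²), the product of all factors after the first has coefficients 1,2,5,7,10,10,10,7 for degrees 0…7.
[z⁷] = 1·7 + 1·10 + 1·7 = 24.

24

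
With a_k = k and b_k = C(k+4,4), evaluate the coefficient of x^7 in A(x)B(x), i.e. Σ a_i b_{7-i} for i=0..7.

924

This is [x^7] in the product of the two ordinary generating functions.
Σ = 0·330 + 1·210 + 2·126 + 3·70 + 4·35 + 5·15 + 6·5 + 7·1 = 924.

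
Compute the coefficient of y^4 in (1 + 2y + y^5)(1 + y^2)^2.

(1 + 2y + y^5) has coefficients 1,2,0,0,0 for degrees 0…4.
(1 + y^2)^2 has coefficients 1,0,2,0,1 for degrees 0…4.
[y^4] = 1·1 + 2·0 = 1.

1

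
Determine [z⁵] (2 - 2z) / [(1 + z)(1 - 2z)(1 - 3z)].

686

Partial fractions give a closed form: a_n = (1/3)·(-1)^n + (-4/3)·2^n + (3)·3^n.
At n = 5: a_5 = 686.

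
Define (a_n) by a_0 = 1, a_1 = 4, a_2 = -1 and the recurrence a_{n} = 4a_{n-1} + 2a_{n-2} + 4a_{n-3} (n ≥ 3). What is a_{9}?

The ordinary generating function has denominator 1 - 4y - 2y^2 - 4y^3.
Iterating the recurrence: a_0,…,a_{9} = 1, 4, -1, 8, 46, 196, 908, 4208, 19432, 89776.

89776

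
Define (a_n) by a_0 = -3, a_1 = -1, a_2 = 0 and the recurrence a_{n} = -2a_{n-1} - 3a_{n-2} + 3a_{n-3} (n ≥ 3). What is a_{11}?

The ordinary generating function has denominator 1 + 2y + 3y^2 - 3y^3.
Iterating the recurrence: a_0,…,a_{11} = -3, -1, 0, -6, 9, 0, -45, 117, -99, -288, 1224, -1881.

-1881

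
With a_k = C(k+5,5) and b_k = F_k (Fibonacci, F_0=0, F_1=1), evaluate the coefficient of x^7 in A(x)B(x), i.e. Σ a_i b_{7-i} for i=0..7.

The convolution is the x^7 coefficient of A(x)B(x).
Σ = 1·13 + 6·8 + 21·5 + 56·3 + 126·2 + 252·1 + 462·1 + 792·0 = 1300.

1300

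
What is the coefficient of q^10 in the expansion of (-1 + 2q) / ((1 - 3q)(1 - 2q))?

The denominator gives the recurrence a_n = 5a_(n−1) − 6a_(n−2) for n ≥ 2; the numerator fixes a_0 = -1, a_1 = -3.
Iterating: -1, -3, -9, -27, -81, -243, -729, -2187, -6561, -19683, -59049, so a_10 = -59049.

-59049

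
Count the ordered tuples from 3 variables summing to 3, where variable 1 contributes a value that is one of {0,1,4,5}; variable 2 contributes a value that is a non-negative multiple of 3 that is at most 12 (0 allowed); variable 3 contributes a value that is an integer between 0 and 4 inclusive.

The generating function for the choices is (1 + x + x⁴ + x⁵)·(1 + x³ + x⁶ + x⁹ + x¹²)·(1 + x + x² + x³ + x⁴); the count is [x³].
(1 + x + x⁴ + x⁵) has coefficients 1,1,0,0 for degrees 0…3.
(1 + x³ + x⁶ + x⁹ + x¹²) has coefficients 1,0,0,1 for degrees 0…3.
Finally multiplying by (1 + x + x² + x³ + x⁴), the product of all factors after the first has coefficients 1,1,1,2 for degrees 0…3.
[x³] = 1·2 + 1·1 = 3.

3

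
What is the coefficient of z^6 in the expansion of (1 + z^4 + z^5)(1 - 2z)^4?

16

(1 + z^4 + z^5) has coefficients 1,0,0,0,1,1 for degrees 0…5.
(1 - 2z)^4 has coefficients 1,-8,24,-32,16,0,0 for degrees 0…6.
[z^6] = 1·0 + 1·24 + 1·(-8) = 16.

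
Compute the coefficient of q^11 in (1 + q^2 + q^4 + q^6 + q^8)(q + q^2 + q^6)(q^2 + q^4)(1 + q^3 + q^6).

(1 + q^2 + q^4 + q^6 + q^8) has coefficients 1,0,1,0,1,0,1,0,1 for degrees 0…8.
(q + q^2 + q^6) has coefficients 0,1,1,0,0,0,1,0,0,0,0,0 for degrees 0…11.
Multiplying by (q^2 + q^4) gives running coefficients 0,0,0,1,1,1,1,0,1,0,1,0 for degrees 0…11.
Finally multiplying by (1 + q^3 + q^6), the product of all factors after the first has coefficients 0,0,0,1,1,1,2,1,2,2,2,2 for degrees 0…11.
[q^11] = 1·2 + 1·2 + 1·1 + 1·1 + 1·1 = 7.

7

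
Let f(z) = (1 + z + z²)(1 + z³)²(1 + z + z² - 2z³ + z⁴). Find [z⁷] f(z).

(1 + z + z²) has coefficients 1,1,1 for degrees 0…2.
(1 + z³)² has coefficients 1,0,0,2,0,0,1,0 for degrees 0…7.
Finally multiplying by (1 + z + z² - 2z³ + z⁴), the product of all factors after the first has coefficients 1,1,1,0,3,2,-3,3 for degrees 0…7.
[z⁷] = 1·3 + 1·(-3) + 1·2 = 2.

2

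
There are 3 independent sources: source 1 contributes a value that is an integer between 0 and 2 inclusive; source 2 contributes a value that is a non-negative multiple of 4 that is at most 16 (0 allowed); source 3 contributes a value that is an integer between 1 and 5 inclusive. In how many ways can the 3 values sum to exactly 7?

The generating function for the choices is (1 + y + y^2)·(1 + y^4 + y^8 + y^12 + y^16)·(y + y^2 + y^3 + y^4 + y^5); the count is [y^7].
(1 + y + y^2) has coefficients 1,1,1 for degrees 0…2.
(1 + y^4 + y^8 + y^12 + y^16) has coefficients 1,0,0,0,1,0,0,0 for degrees 0…7.
Finally multiplying by (y + y^2 + y^3 + y^4 + y^5), the product of all factors after the first has coefficients 0,1,1,1,1,2,1,1 for degrees 0…7.
[y^7] = 1·1 + 1·1 + 1·2 = 4.

4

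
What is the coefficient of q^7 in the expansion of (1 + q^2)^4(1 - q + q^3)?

2

(1 + q^2)^4 has coefficients 1,0,4,0,6,0,4,0 for degrees 0…7.
(1 - q + q^3) has coefficients 1,-1,0,1,0,0,0,0 for degrees 0…7.
[q^7] = 1·0 + 4·0 + 6·1 + 4·(-1) = 2.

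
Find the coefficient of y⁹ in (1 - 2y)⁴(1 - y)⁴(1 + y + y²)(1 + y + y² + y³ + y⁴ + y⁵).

(1 - 2y)⁴ has coefficients 1,-8,24,-32,16 for degrees 0…4.
(1 - y)⁴ has coefficients 1,-4,6,-4,1,0,0,0,0,0 for degrees 0…9.
Multiplying by (1 + y + y²) gives running coefficients 1,-3,3,-2,3,-3,1,0,0,0 for degrees 0…9.
Finally multiplying by (1 + y + y² + y³ + y⁴ + y⁵), the product of all factors after the first has coefficients 1,-2,1,-1,2,-1,-1,2,-1,1 for degrees 0…9.
[y⁹] = 1·1 − 8·(-1) + 24·2 − 32·(-1) + 16·(-1) = 73.

73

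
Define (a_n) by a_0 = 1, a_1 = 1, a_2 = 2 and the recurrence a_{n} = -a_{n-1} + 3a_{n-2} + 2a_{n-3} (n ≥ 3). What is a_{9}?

55

The ordinary generating function has denominator 1 + x - 3x^2 - 2x^3.
Iterating the recurrence: a_0,…,a_{9} = 1, 1, 2, 3, 5, 8, 13, 21, 34, 55.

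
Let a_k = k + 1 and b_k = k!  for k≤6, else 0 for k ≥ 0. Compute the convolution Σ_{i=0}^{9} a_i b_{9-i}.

The convolution is the t^9 coefficient of A(t)B(t).
Σ = 1·0 + 2·0 + 3·0 + 4·720 + 5·120 + 6·24 + 7·6 + 8·2 + 9·1 + 10·1 = 3701.

3701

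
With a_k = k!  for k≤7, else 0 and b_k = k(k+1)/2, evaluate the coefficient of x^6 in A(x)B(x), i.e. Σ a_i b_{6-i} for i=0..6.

284

The convolution is the t^6 coefficient of A(t)B(t).
Σ = 1·21 + 1·15 + 2·10 + 6·6 + 24·3 + 120·1 + 720·0 = 284.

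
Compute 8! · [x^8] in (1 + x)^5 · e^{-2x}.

The EGF product rule gives c_8 = Σ_{k_1+k_2=8} C(8; k_1,k_2) · ∏ g_i(k_i), where (1+x)^5 gives the falling factorial (5)_k; e^{-2x} gives (-2)^k.
g_1(k) for k = 0…8: 1, 5, 20, 60, 120, 120, 0, 0, 0.
g_2(k) for k = 0…8: 1, -2, 4, -8, 16, -32, 64, -128, 256.
c_8 = Σ_k C(8,k)·g_1(k)·g_2(8−k) = 1·1·256 + 8·5·(-128) + 28·20·64 + 56·60·(-32) + 70·120·16 + 56·120·(-8) = 256 − 5120 + 35840 − 107520 + 134400 − 53760 = 4096.

4096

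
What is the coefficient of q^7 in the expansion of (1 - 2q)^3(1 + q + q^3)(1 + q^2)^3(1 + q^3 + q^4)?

(1 - 2q)^3 has coefficients 1,-6,12,-8 for degrees 0…3.
(1 + q + q^3) has coefficients 1,1,0,1,0,0,0,0 for degrees 0…7.
Multiplying by (1 + q^2)^3 gives running coefficients 1,1,3,4,3,6,1,4 for degrees 0…7.
Finally multiplying by (1 + q^3 + q^4), the product of all factors after the first has coefficients 1,1,3,5,5,10,8,11 for degrees 0…7.
[q^7] = 1·11 − 6·8 + 12·10 − 8·5 = 43.

43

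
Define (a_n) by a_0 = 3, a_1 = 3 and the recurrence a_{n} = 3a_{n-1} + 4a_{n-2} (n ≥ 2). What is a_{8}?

78645

The ordinary generating function has denominator 1 - 3x - 4x^2.
Iterating the recurrence: a_0,…,a_{8} = 3, 3, 21, 75, 309, 1227, 4917, 19659, 78645.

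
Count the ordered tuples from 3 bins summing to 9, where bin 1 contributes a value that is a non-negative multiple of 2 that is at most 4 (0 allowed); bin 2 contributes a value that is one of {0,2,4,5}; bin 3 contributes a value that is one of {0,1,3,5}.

The generating function for the choices is (1 + z² + z⁴)·(1 + z² + z⁴ + z⁵)·(1 + z + z³ + z⁵); the count is [z⁹].
(1 + z² + z⁴) has coefficients 1,0,1,0,1 for degrees 0…4.
(1 + z² + z⁴ + z⁵) has coefficients 1,0,1,0,1,1,0,0,0,0 for degrees 0…9.
Finally multiplying by (1 + z + z³ + z⁵), the product of all factors after the first has coefficients 1,1,1,2,1,4,1,2,1,1 for degrees 0…9.
[z⁹] = 1·1 + 1·2 + 1·4 = 7.

7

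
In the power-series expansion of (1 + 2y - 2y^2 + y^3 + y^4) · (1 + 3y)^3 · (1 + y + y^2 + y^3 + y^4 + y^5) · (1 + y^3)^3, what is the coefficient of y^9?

923

(1 + 2y - 2y^2 + y^3 + y^4) has coefficients 1,2,-2,1,1 for degrees 0…4.
(1 + 3y)^3 has coefficients 1,9,27,27,0,0,0,0,0,0 for degrees 0…9.
Multiplying by (1 + y + y^2 + y^3 + y^4 + y^5) gives running coefficients 1,10,37,64,64,64,63,54,27,0 for degrees 0…9.
Finally multiplying by (1 + y^3)^3, the product of all factors after the first has coefficients 1,10,37,67,94,175,258,276,330,382 for degrees 0…9.
[y^9] = 1·382 + 2·330 − 2·276 + 1·258 + 1·175 = 923.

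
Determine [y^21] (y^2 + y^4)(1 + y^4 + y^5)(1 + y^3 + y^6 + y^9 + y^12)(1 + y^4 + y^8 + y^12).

(y^2 + y^4) has coefficients 0,0,1,0,1 for degrees 0…4.
(1 + y^4 + y^5) has coefficients 1,0,0,0,1,1,0,0,0,0,0,0,0,0,0,0,0,0,0,0,0,0 for degrees 0…21.
Multiplying by (1 + y^3 + y^6 + y^9 + y^12) gives running coefficients 1,0,0,1,1,1,1,1,1,1,1,1,1,1,1,0,1,1,0,0,0,0 for degrees 0…21.
Finally multiplying by (1 + y^4 + y^8 + y^12), the product of all factors after the first has coefficients 1,0,0,1,2,1,1,2,3,2,2,3,4,3,3,3,4,4,3,2,3,3 for degrees 0…21.
[y^21] = 1·2 + 1·4 = 6.

6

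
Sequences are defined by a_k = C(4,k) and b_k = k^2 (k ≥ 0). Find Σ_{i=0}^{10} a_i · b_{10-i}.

1040

Write out a_i and b_{10-i} for i = 0,…,10 and sum the products.
Σ = 1·100 + 4·81 + 6·64 + 4·49 + 1·36 + 0·25 + 0·16 + 0·9 + 0·4 + 0·1 + 0·0 = 1040.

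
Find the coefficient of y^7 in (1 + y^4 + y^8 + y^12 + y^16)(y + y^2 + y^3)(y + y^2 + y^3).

2

(1 + y^4 + y^8 + y^12 + y^16) has coefficients 1,0,0,0,1,0,0,0 for degrees 0…7.
(y + y^2 + y^3) has coefficients 0,1,1,1,0,0,0,0 for degrees 0…7.
Finally multiplying by (y + y^2 + y^3), the product of all factors after the first has coefficients 0,0,1,2,3,2,1,0 for degrees 0…7.
[y^7] = 1·0 + 1·2 = 2.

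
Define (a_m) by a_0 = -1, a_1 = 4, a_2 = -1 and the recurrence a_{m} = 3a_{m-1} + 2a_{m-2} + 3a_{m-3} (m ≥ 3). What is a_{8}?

The ordinary generating function has denominator 1 - 3z - 2z^2 - 3z^3.
Iterating the recurrence: a_0,…,a_{8} = -1, 4, -1, 2, 16, 49, 185, 701, 2620.

2620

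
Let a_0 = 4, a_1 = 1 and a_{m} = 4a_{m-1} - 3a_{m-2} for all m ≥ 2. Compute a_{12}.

-797156

The ordinary generating function has denominator 1 - 4t + 3t^2.
Iterating the recurrence: a_0,…,a_{12} = 4, 1, -8, -35, -116, -359, -1088, -3275, -9836, -29519, -88568, -265715, -797156.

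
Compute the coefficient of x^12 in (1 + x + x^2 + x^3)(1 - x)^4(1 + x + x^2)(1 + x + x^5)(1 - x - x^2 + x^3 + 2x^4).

(1 + x + x^2 + x^3) has coefficients 1,1,1,1 for degrees 0…3.
(1 - x)^4 has coefficients 1,-4,6,-4,1,0,0,0,0,0,0,0,0 for degrees 0…12.
Multiplying by (1 + x + x^2) gives running coefficients 1,-3,3,-2,3,-3,1,0,0,0,0,0,0 for degrees 0…12.
Multiplying by (1 + x + x^5) gives running coefficients 1,-2,0,1,1,1,-5,4,-2,3,-3,1,0 for degrees 0…12.
Finally multiplying by (1 - x - x^2 + x^3 + 2x^4), the product of all factors after the first has coefficients 1,-3,1,4,0,-5,-6,11,2,-2,-10,7,1 for degrees 0…12.
[x^12] = 1·1 + 1·7 + 1·(-10) + 1·(-2) = -4.

-4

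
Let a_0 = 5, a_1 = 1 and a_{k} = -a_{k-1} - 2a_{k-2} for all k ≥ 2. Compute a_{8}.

The ordinary generating function has denominator 1 + x + 2x^2.
Iterating the recurrence: a_0,…,a_{8} = 5, 1, -11, 9, 13, -31, 5, 57, -67.

-67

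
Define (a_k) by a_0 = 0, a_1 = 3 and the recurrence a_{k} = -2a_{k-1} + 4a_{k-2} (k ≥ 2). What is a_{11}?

The ordinary generating function has denominator 1 + 2x - 4x^2.
Iterating the recurrence: a_0,…,a_{11} = 0, 3, -6, 24, -72, 240, -768, 2496, -8064, 26112, -84480, 273408.

273408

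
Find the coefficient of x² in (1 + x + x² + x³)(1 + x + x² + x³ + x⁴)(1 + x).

(1 + x + x² + x³) has coefficients 1,1,1 for degrees 0…2.
(1 + x + x² + x³ + x⁴) has coefficients 1,1,1 for degrees 0…2.
Finally multiplying by (1 + x), the product of all factors after the first has coefficients 1,2,2 for degrees 0…2.
[x²] = 1·2 + 1·2 + 1·1 = 5.

5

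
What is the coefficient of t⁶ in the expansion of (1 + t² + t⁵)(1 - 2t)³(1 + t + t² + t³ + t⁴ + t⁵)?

(1 + t² + t⁵) has coefficients 1,0,1,0,0,1 for degrees 0…5.
(1 - 2t)³ has coefficients 1,-6,12,-8,0,0,0 for degrees 0…6.
Finally multiplying by (1 + t + t² + t³ + t⁴ + t⁵), the product of all factors after the first has coefficients 1,-5,7,-1,-1,-1,-2 for degrees 0…6.
[t⁶] = 1·(-2) + 1·(-1) + 1·(-5) = -8.

-8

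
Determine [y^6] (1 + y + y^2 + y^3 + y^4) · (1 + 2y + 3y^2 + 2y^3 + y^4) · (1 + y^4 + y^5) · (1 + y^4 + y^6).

22

(1 + y + y^2 + y^3 + y^4) has coefficients 1,1,1,1,1 for degrees 0…4.
(1 + 2y + 3y^2 + 2y^3 + y^4) has coefficients 1,2,3,2,1,0,0 for degrees 0…6.
Multiplying by (1 + y^4 + y^5) gives running coefficients 1,2,3,2,2,3,5 for degrees 0…6.
Finally multiplying by (1 + y^4 + y^6), the product of all factors after the first has coefficients 1,2,3,2,3,5,9 for degrees 0…6.
[y^6] = 1·9 + 1·5 + 1·3 + 1·2 + 1·3 = 22.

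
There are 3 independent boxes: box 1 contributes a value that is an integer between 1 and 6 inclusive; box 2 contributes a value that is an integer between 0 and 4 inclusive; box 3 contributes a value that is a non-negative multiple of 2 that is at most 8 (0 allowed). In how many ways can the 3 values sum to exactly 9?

15

The generating function for the choices is (z + z^2 + z^3 + z^4 + z^5 + z^6)·(1 + z + z^2 + z^3 + z^4)·(1 + z^2 + z^4 + z^6 + z^8); the count is [z^9].
(z + z^2 + z^3 + z^4 + z^5 + z^6) has coefficients 0,1,1,1,1,1,1 for degrees 0…6.
(1 + z + z^2 + z^3 + z^4) has coefficients 1,1,1,1,1,0,0,0,0,0 for degrees 0…9.
Finally multiplying by (1 + z^2 + z^4 + z^6 + z^8), the product of all factors after the first has coefficients 1,1,2,2,3,2,3,2,3,2 for degrees 0…9.
[z^9] = 1·3 + 1·2 + 1·3 + 1·2 + 1·3 + 1·2 = 15.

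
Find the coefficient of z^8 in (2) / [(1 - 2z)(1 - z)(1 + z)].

Partial fractions give a closed form: a_n = (8/3)·2^n + (-1)·1^n + (1/3)·(-1)^n.
At n = 8: a_8 = 682.

682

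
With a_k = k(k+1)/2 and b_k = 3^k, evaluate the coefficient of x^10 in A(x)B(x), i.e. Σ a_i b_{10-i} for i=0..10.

66394

The convolution is the t^10 coefficient of A(t)B(t).
Σ = 0·59049 + 1·19683 + 3·6561 + 6·2187 + 10·729 + 15·243 + 21·81 + 28·27 + 36·9 + 45·3 + 55·1 = 66394.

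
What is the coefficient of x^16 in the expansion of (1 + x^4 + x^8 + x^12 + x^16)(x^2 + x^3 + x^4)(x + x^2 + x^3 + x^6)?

3

(1 + x^4 + x^8 + x^12 + x^16) has coefficients 1,0,0,0,1,0,0,0,1,0,0,0,1,0,0,0,1 for degrees 0…16.
(x^2 + x^3 + x^4) has coefficients 0,0,1,1,1,0,0,0,0,0,0,0,0,0,0,0,0 for degrees 0…16.
Finally multiplying by (x + x^2 + x^3 + x^6), the product of all factors after the first has coefficients 0,0,0,1,2,3,2,1,1,1,1,0,0,0,0,0,0 for degrees 0…16.
[x^16] = 1·0 + 1·0 + 1·1 + 1·2 + 1·0 = 3.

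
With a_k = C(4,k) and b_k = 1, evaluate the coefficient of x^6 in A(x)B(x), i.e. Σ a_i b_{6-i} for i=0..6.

This is [x^6] in the product of the two ordinary generating functions.
Σ = 1·1 + 4·1 + 6·1 + 4·1 + 1·1 + 0·1 + 0·1 = 16.

16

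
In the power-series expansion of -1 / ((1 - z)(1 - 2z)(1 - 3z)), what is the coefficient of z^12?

-2375101

Partial fractions give a closed form: a_n = (-1/2)·1^n + (4)·2^n + (-9/2)·3^n.
At n = 12: a_12 = -2375101.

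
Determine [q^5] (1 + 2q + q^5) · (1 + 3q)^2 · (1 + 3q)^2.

163

(1 + 2q + q^5) has coefficients 1,2,0,0,0,1 for degrees 0…5.
(1 + 3q)^2 has coefficients 1,6,9,0,0,0 for degrees 0…5.
Finally multiplying by (1 + 3q)^2, the product of all factors after the first has coefficients 1,12,54,108,81,0 for degrees 0…5.
[q^5] = 1·0 + 2·81 + 1·1 = 163.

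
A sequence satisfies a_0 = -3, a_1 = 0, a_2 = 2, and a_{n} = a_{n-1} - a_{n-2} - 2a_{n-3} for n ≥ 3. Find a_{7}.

-34

The ordinary generating function has denominator 1 - z + z^2 + 2z^3.
Iterating the recurrence: a_0,…,a_{7} = -3, 0, 2, 8, 6, -6, -28, -34.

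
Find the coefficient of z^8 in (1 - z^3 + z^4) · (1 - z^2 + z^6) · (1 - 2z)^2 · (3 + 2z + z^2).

8

(1 - z^3 + z^4) has coefficients 1,0,0,-1,1 for degrees 0…4.
(1 - z^2 + z^6) has coefficients 1,0,-1,0,0,0,1,0,0 for degrees 0…8.
Multiplying by (1 - 2z)^2 gives running coefficients 1,-4,3,4,-4,0,1,-4,4 for degrees 0…8.
Finally multiplying by (3 + 2z + z^2), the product of all factors after the first has coefficients 3,-10,2,14,-1,-4,-1,-10,5 for degrees 0…8.
[z^8] = 1·5 − 1·(-4) + 1·(-1) = 8.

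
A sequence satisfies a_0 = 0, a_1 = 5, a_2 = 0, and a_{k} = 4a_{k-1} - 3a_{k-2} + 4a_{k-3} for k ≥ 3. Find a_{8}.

-4920

The ordinary generating function has denominator 1 - 4q + 3q^2 - 4q^3.
Iterating the recurrence: a_0,…,a_{8} = 0, 5, 0, -15, -40, -115, -400, -1415, -4920.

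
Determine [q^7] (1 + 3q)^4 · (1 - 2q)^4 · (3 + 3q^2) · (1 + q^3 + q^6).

(1 + 3q)^4 has coefficients 1,12,54,108,81 for degrees 0…4.
(1 - 2q)^4 has coefficients 1,-8,24,-32,16,0,0,0 for degrees 0…7.
Multiplying by (3 + 3q^2) gives running coefficients 3,-24,75,-120,120,-96,48,0 for degrees 0…7.
Finally multiplying by (1 + q^3 + q^6), the product of all factors after the first has coefficients 3,-24,75,-117,96,-21,-69,96 for degrees 0…7.
[q^7] = 1·96 + 12·(-69) + 54·(-21) + 108·96 + 81·(-117) = -975.

-975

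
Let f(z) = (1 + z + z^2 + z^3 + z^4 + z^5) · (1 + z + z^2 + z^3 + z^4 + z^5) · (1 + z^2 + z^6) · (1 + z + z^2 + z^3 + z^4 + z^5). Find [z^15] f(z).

(1 + z + z^2 + z^3 + z^4 + z^5) has coefficients 1,1,1,1,1,1 for degrees 0…5.
(1 + z + z^2 + z^3 + z^4 + z^5) has coefficients 1,1,1,1,1,1,0,0,0,0,0,0,0,0,0,0 for degrees 0…15.
Multiplying by (1 + z^2 + z^6) gives running coefficients 1,1,2,2,2,2,2,2,1,1,1,1,0,0,0,0 for degrees 0…15.
Finally multiplying by (1 + z + z^2 + z^3 + z^4 + z^5), the product of all factors after the first has coefficients 1,2,4,6,8,10,11,12,11,10,9,8,6,4,3,2 for degrees 0…15.
[z^15] = 1·2 + 1·3 + 1·4 + 1·6 + 1·8 + 1·9 = 32.

32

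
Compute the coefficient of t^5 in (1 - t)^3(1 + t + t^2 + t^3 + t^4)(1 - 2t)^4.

(1 - t)^3 has coefficients 1,-3,3,-1 for degrees 0…3.
(1 + t + t^2 + t^3 + t^4) has coefficients 1,1,1,1,1,0 for degrees 0…5.
Finally multiplying by (1 - 2t)^4, the product of all factors after the first has coefficients 1,-7,17,-15,1,0 for degrees 0…5.
[t^5] = 1·0 − 3·1 + 3·(-15) − 1·17 = -65.

-65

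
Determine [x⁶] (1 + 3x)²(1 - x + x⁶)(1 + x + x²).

(1 + 3x)² has coefficients 1,6,9 for degrees 0…2.
(1 - x + x⁶) has coefficients 1,-1,0,0,0,0,1 for degrees 0…6.
Finally multiplying by (1 + x + x²), the product of all factors after the first has coefficients 1,0,0,-1,0,0,1 for degrees 0…6.
[x⁶] = 1·1 + 6·0 + 9·0 = 1.

1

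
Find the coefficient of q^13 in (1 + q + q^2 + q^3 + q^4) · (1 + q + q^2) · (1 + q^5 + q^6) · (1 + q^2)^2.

(1 + q + q^2 + q^3 + q^4) has coefficients 1,1,1,1,1 for degrees 0…4.
(1 + q + q^2) has coefficients 1,1,1,0,0,0,0,0,0,0,0,0,0,0 for degrees 0…13.
Multiplying by (1 + q^5 + q^6) gives running coefficients 1,1,1,0,0,1,2,2,1,0,0,0,0,0 for degrees 0…13.
Finally multiplying by (1 + q^2)^2, the product of all factors after the first has coefficients 1,1,3,2,3,2,3,4,5,5,4,2,1,0 for degrees 0…13.
[q^13] = 1·0 + 1·1 + 1·2 + 1·4 + 1·5 = 12.

12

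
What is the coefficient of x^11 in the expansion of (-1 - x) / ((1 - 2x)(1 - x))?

Partial fractions give a closed form: a_n = (-3)·2^n + (2)·1^n.
At n = 11: a_11 = -6142.

-6142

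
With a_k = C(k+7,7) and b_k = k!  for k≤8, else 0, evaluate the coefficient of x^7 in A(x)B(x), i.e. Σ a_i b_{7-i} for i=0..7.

26712

This is [x^7] in the product of the two ordinary generating functions.
Σ = 1·5040 + 8·720 + 36·120 + 120·24 + 330·6 + 792·2 + 1716·1 + 3432·1 = 26712.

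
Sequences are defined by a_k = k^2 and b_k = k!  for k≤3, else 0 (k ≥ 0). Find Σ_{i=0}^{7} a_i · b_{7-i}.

231

The convolution is the t^7 coefficient of A(t)B(t).
Σ = 0·0 + 1·0 + 4·0 + 9·0 + 16·6 + 25·2 + 36·1 + 49·1 = 231.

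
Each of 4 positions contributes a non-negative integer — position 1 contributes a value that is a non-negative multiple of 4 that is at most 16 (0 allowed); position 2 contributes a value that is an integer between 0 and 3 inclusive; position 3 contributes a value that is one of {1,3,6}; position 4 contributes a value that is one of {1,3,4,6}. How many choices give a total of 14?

The generating function for the choices is (1 + q⁴ + q⁸ + q¹² + q¹⁶)·(1 + q + q² + q³)·(q + q³ + q⁶)·(q + q³ + q⁴ + q⁶); the count is [q¹⁴].
(1 + q⁴ + q⁸ + q¹² + q¹⁶) has coefficients 1,0,0,0,1,0,0,0,1,0,0,0,1,0,0 for degrees 0…14.
(1 + q + q² + q³) has coefficients 1,1,1,1,0,0,0,0,0,0,0,0,0,0,0 for degrees 0…14.
Multiplying by (q + q³ + q⁶) gives running coefficients 0,1,1,2,2,1,2,1,1,1,0,0,0,0,0 for degrees 0…14.
Finally multiplying by (q + q³ + q⁴ + q⁶), the product of all factors after the first has coefficients 0,0,1,1,3,4,4,7,5,6,6,3,4,2,1 for degrees 0…14.
[q¹⁴] = 1·1 + 1·6 + 1·4 + 1·1 = 12.

12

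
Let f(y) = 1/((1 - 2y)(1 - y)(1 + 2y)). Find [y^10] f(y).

Partial fractions give a closed form: a_n = (1)·2^n + (-1/3)·1^n + (1/3)·(-2)^n.
At n = 10: a_10 = 1365.

1365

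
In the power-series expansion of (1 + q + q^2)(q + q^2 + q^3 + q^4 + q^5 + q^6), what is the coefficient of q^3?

3

(1 + q + q^2) has coefficients 1,1,1 for degrees 0…2.
(q + q^2 + q^3 + q^4 + q^5 + q^6) has coefficients 0,1,1,1 for degrees 0…3.
[q^3] = 1·1 + 1·1 + 1·1 = 3.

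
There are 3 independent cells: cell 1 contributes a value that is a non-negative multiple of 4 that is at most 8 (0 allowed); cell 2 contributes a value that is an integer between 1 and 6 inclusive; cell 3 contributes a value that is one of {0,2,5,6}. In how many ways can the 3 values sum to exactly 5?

3

The generating function for the choices is (1 + z^4 + z^8)·(z + z^2 + z^3 + z^4 + z^5 + z^6)·(1 + z^2 + z^5 + z^6); the count is [z^5].
(1 + z^4 + z^8) has coefficients 1,0,0,0,1,0 for degrees 0…5.
(z + z^2 + z^3 + z^4 + z^5 + z^6) has coefficients 0,1,1,1,1,1 for degrees 0…5.
Finally multiplying by (1 + z^2 + z^5 + z^6), the product of all factors after the first has coefficients 0,1,1,2,2,2 for degrees 0…5.
[z^5] = 1·2 + 1·1 = 3.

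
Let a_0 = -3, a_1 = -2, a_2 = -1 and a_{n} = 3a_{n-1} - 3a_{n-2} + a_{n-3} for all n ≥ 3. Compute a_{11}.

The ordinary generating function has denominator 1 - 3z + 3z^2 - z^3.
Iterating the recurrence: a_0,…,a_{11} = -3, -2, -1, 0, 1, 2, 3, 4, 5, 6, 7, 8.

8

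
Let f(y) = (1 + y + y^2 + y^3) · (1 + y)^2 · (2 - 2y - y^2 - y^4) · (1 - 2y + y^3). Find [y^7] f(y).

(1 + y + y^2 + y^3) has coefficients 1,1,1,1 for degrees 0…3.
(1 + y)^2 has coefficients 1,2,1,0,0,0,0,0 for degrees 0…7.
Multiplying by (2 - 2y - y^2 - y^4) gives running coefficients 2,2,-3,-4,-2,-2,-1,0 for degrees 0…7.
Finally multiplying by (1 - 2y + y^3), the product of all factors after the first has coefficients 2,-2,-7,4,8,-1,-1,0 for degrees 0…7.
[y^7] = 1·0 + 1·(-1) + 1·(-1) + 1·8 = 6.

6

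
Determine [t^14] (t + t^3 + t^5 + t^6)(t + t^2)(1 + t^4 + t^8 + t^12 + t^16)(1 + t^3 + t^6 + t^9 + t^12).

(t + t^3 + t^5 + t^6) has coefficients 0,1,0,1,0,1,1 for degrees 0…6.
(t + t^2) has coefficients 0,1,1,0,0,0,0,0,0,0,0,0,0,0,0 for degrees 0…14.
Multiplying by (1 + t^4 + t^8 + t^12 + t^16) gives running coefficients 0,1,1,0,0,1,1,0,0,1,1,0,0,1,1 for degrees 0…14.
Finally multiplying by (1 + t^3 + t^6 + t^9 + t^12), the product of all factors after the first has coefficients 0,1,1,0,1,2,1,1,2,2,2,2,2,3,3 for degrees 0…14.
[t^14] = 1·3 + 1·2 + 1·2 + 1·2 = 9.

9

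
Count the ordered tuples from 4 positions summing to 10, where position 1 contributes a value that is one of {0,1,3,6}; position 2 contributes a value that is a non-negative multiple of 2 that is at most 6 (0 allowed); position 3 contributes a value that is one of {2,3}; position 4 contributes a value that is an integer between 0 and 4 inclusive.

17

The generating function for the choices is (1 + x + x^3 + x^6)·(1 + x^2 + x^4 + x^6)·(x^2 + x^3)·(1 + x + x^2 + x^3 + x^4); the count is [x^10].
(1 + x + x^3 + x^6) has coefficients 1,1,0,1,0,0,1 for degrees 0…6.
(1 + x^2 + x^4 + x^6) has coefficients 1,0,1,0,1,0,1,0,0,0,0 for degrees 0…10.
Multiplying by (x^2 + x^3) gives running coefficients 0,0,1,1,1,1,1,1,1,1,0 for degrees 0…10.
Finally multiplying by (1 + x + x^2 + x^3 + x^4), the product of all factors after the first has coefficients 0,0,1,2,3,4,5,5,5,5,4 for degrees 0…10.
[x^10] = 1·4 + 1·5 + 1·5 + 1·3 = 17.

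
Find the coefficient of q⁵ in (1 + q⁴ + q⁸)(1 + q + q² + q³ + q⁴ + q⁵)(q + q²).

(1 + q⁴ + q⁸) has coefficients 1,0,0,0,1,0 for degrees 0…5.
(1 + q + q² + q³ + q⁴ + q⁵) has coefficients 1,1,1,1,1,1 for degrees 0…5.
Finally multiplying by (q + q²), the product of all factors after the first has coefficients 0,1,2,2,2,2 for degrees 0…5.
[q⁵] = 1·2 + 1·1 = 3.

3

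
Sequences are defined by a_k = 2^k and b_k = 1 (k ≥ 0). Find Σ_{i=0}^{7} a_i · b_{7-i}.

255

The convolution is the t^7 coefficient of A(t)B(t).
Σ = 1·1 + 2·1 + 4·1 + 8·1 + 16·1 + 32·1 + 64·1 + 128·1 = 255.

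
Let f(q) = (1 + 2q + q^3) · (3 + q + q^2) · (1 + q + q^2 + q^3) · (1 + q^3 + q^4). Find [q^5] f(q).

(1 + 2q + q^3) has coefficients 1,2,0,1 for degrees 0…3.
(3 + q + q^2) has coefficients 3,1,1,0,0,0 for degrees 0…5.
Multiplying by (1 + q + q^2 + q^3) gives running coefficients 3,4,5,5,2,1 for degrees 0…5.
Finally multiplying by (1 + q^3 + q^4), the product of all factors after the first has coefficients 3,4,5,8,9,10 for degrees 0…5.
[q^5] = 1·10 + 2·9 + 1·5 = 33.

33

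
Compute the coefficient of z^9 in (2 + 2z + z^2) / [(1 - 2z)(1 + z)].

1109

The denominator gives the recurrence a_n = a_(n−1) + 2a_(n−2) for n ≥ 3; the numerator fixes a_0 = 2, a_1 = 4, a_2 = 9.
Iterating: 2, 4, 9, 17, 35, 69, 139, 277, 555, 1109, so a_9 = 1109.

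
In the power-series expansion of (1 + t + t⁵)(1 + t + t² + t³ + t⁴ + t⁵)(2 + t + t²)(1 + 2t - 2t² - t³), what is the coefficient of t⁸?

-9

(1 + t + t⁵) has coefficients 1,1,0,0,0,1 for degrees 0…5.
(1 + t + t² + t³ + t⁴ + t⁵) has coefficients 1,1,1,1,1,1,0,0,0 for degrees 0…8.
Multiplying by (2 + t + t²) gives running coefficients 2,3,4,4,4,4,2,1,0 for degrees 0…8.
Finally multiplying by (1 + 2t - 2t² - t³), the product of all factors after the first has coefficients 2,7,6,4,1,0,-2,-7,-6 for degrees 0…8.
[t⁸] = 1·(-6) + 1·(-7) + 1·4 = -9.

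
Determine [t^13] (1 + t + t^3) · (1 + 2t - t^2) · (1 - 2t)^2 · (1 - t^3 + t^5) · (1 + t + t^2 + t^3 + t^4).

(1 + t + t^3) has coefficients 1,1,0,1 for degrees 0…3.
(1 + 2t - t^2) has coefficients 1,2,-1,0,0,0,0,0,0,0,0,0,0,0 for degrees 0…13.
Multiplying by (1 - 2t)^2 gives running coefficients 1,-2,-5,12,-4,0,0,0,0,0,0,0,0,0 for degrees 0…13.
Multiplying by (1 - t^3 + t^5) gives running coefficients 1,-2,-5,11,-2,6,-14,-1,12,-4,0,0,0,0 for degrees 0…13.
Finally multiplying by (1 + t + t^2 + t^3 + t^4), the product of all factors after the first has coefficients 1,-1,-6,5,3,8,-4,0,1,-1,-7,7,8,-4 for degrees 0…13.
[t^13] = 1·(-4) + 1·8 + 1·(-7) = -3.

-3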